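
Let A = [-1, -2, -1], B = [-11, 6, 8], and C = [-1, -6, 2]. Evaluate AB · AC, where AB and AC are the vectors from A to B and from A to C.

-5

AB = B − A = (-10, 8, 9)
AC = C − A = (0, -4, 3)
AB · AC = (-10)·0 + 8·(-4) + 9·3 = 0 - 32 + 27 = -5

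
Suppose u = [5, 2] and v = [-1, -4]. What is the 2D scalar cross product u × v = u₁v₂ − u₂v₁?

5·(-4) - 2·(-1) = -20 - (-2) = -18

-18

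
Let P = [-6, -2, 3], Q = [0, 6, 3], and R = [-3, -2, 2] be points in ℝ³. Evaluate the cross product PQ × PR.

(-8, 6, -24)

PQ = (6, 8, 0)
PR = (3, 0, -1)
i: 8·(-1) - 0·0 = -8 - 0 = -8
j: 0·3 - 6·(-1) = 0 - (-6) = 6
k: 6·0 - 8·3 = 0 - 24 = -24
PQ × PR = (-8, 6, -24)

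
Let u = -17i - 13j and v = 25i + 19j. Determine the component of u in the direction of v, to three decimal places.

-21.401

u · v = (-17)·25 + (-13)·19 = -425 - 247 = -672
|v| = √(625 + 361) = √986 ≈ 31.4006
comp_v u = -672 / √986 ≈ -21.401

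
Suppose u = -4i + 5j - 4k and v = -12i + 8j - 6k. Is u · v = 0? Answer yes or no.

no

u · v = (-4)·(-12) + 5·8 + (-4)·(-6) = 48 + 40 + 24 = 112
Nonzero, so the vectors are not orthogonal.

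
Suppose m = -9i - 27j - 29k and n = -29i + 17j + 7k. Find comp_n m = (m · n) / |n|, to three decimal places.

m · n = (-9)·(-29) + (-27)·17 + (-29)·7 = 261 - 459 - 203 = -401
|n| = √(841 + 289 + 49) = √1179 ≈ 34.3366
comp_n m = -401 / √1179 ≈ -11.679

-11.679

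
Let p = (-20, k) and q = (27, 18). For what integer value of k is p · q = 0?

p · q = (-20)·27 + k·18 = -540 + 18k
Set equal to 0: 18k = 540, so k = 30.

30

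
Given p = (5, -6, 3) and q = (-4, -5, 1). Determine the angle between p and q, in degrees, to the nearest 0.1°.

76.1

p · q = 5·(-4) + (-6)·(-5) + 3·1 = -20 + 30 + 3 = 13
|p|² = 25 + 36 + 9 = 70,  |p| = √70 ≈ 8.366600
|q|² = 16 + 25 + 1 = 42,  |q| = √42 ≈ 6.480741
cos θ = 13 / (8.366600 · 6.480741) ≈ 0.23976
θ = arccos(0.23976) ≈ 76.1°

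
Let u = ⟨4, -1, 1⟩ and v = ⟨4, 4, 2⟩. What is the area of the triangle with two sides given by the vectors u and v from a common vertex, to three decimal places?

i: (-1)·2 - 1·4 = -2 - 4 = -6
j: 1·4 - 4·2 = 4 - 8 = -4
k: 4·4 - (-1)·4 = 16 - (-4) = 20
u × v = (-6, -4, 20)
|u × v| = √((-6)² + (-4)² + 20²) = √452 ≈ 21.2603
area = ½ · 21.2603 ≈ 10.630

10.630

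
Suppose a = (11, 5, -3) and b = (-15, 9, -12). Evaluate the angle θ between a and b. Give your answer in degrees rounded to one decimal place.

108.5

a · b = 11·(-15) + 5·9 + (-3)·(-12) = -165 + 45 + 36 = -84
|a|² = 121 + 25 + 9 = 155,  |a| = √155 ≈ 12.449900
|b|² = 225 + 81 + 144 = 450,  |b| = √450 ≈ 21.213203
cos θ = -84 / (12.449900 · 21.213203) ≈ -0.31806
θ = arccos(-0.31806) ≈ 108.5°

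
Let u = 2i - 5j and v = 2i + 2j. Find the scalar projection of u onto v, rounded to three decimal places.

-2.121

u · v = 2·2 + (-5)·2 = 4 - 10 = -6
|v| = √(4 + 4) = √8 ≈ 2.8284
comp_v u = -6 / √8 ≈ -2.121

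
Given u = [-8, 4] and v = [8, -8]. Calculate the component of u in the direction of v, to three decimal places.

u · v = (-8)·8 + 4·(-8) = -64 - 32 = -96
|v| = √(64 + 64) = √128 ≈ 11.3137
comp_v u = -96 / √128 ≈ -8.485

-8.485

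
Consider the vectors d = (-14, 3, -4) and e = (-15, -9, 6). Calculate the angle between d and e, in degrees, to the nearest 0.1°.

54.7

d · e = (-14)·(-15) + 3·(-9) + (-4)·6 = 210 - 27 - 24 = 159
|d|² = 196 + 9 + 16 = 221,  |d| = √221 ≈ 14.866069
|e|² = 225 + 81 + 36 = 342,  |e| = √342 ≈ 18.493242
cos θ = 159 / (14.866069 · 18.493242) ≈ 0.57835
θ = arccos(0.57835) ≈ 54.7°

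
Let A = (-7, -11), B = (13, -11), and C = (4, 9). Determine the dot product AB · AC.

AB = B − A = (20, 0)
AC = C − A = (11, 20)
AB · AC = 20·11 + 0·20 = 220 + 0 = 220

220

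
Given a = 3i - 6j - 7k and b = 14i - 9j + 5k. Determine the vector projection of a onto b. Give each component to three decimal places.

a · b = 3·14 + (-6)·(-9) + (-7)·5 = 42 + 54 - 35 = 61
|b|² = 196 + 81 + 25 = 302
proj_b a = (61/302) · (14, -9, 5) ≈ (2.828, -1.818, 1.010)

(2.828, -1.818, 1.010)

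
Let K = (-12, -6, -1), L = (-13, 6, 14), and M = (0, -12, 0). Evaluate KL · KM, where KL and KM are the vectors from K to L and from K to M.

-69

KL = L − K = (-1, 12, 15)
KM = M − K = (12, -6, 1)
KL · KM = (-1)·12 + 12·(-6) + 15·1 = -12 - 72 + 15 = -69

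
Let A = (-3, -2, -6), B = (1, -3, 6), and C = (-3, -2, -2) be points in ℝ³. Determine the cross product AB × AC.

(-4, -16, 0)

AB = (4, -1, 12)
AC = (0, 0, 4)
i: (-1)·4 - 12·0 = -4 - 0 = -4
j: 12·0 - 4·4 = 0 - 16 = -16
k: 4·0 - (-1)·0 = 0 - 0 = 0
AB × AC = (-4, -16, 0)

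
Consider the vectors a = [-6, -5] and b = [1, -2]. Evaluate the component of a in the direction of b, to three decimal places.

1.789

a · b = (-6)·1 + (-5)·(-2) = -6 + 10 = 4
|b| = √(1 + 4) = √5 ≈ 2.2361
comp_b a = 4 / √5 ≈ 1.789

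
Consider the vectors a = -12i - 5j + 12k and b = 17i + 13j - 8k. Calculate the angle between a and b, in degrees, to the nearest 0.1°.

a · b = (-12)·17 + (-5)·13 + 12·(-8) = -204 - 65 - 96 = -365
|a|² = 144 + 25 + 144 = 313,  |a| = √313 ≈ 17.691806
|b|² = 289 + 169 + 64 = 522,  |b| = √522 ≈ 22.847319
cos θ = -365 / (17.691806 · 22.847319) ≈ -0.90300
θ = arccos(-0.90300) ≈ 154.6°

154.6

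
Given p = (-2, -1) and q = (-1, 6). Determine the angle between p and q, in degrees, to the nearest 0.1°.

107.1

p · q = (-2)·(-1) + (-1)·6 = 2 - 6 = -4
|p|² = 4 + 1 = 5,  |p| = √5 ≈ 2.236068
|q|² = 1 + 36 = 37,  |q| = √37 ≈ 6.082763
cos θ = -4 / (2.236068 · 6.082763) ≈ -0.29409
θ = arccos(-0.29409) ≈ 107.1°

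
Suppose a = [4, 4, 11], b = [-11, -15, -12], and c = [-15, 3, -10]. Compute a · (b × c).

b × c:
i: (-15)·(-10) - (-12)·3 = 150 - (-36) = 186
j: (-12)·(-15) - (-11)·(-10) = 180 - 110 = 70
k: (-11)·3 - (-15)·(-15) = -33 - 225 = -258
b × c = (186, 70, -258)
a · (b × c) = 4·186 + 4·70 + 11·(-258) = 744 + 280 - 2838 = -1814

-1814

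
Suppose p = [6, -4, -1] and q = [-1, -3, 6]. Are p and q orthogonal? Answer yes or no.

yes

p · q = 6·(-1) + (-4)·(-3) + (-1)·6 = -6 + 12 - 6 = 0
Zero, so the vectors are orthogonal.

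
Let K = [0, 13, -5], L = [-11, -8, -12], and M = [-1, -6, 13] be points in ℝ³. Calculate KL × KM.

KL = (-11, -21, -7)
KM = (-1, -19, 18)
i: (-21)·18 - (-7)·(-19) = -378 - 133 = -511
j: (-7)·(-1) - (-11)·18 = 7 - (-198) = 205
k: (-11)·(-19) - (-21)·(-1) = 209 - 21 = 188
KL × KM = (-511, 205, 188)

(-511, 205, 188)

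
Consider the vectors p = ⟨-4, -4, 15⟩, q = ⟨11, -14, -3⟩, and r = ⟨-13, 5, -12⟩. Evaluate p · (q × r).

-3321

q × r:
i: (-14)·(-12) - (-3)·5 = 168 - (-15) = 183
j: (-3)·(-13) - 11·(-12) = 39 - (-132) = 171
k: 11·5 - (-14)·(-13) = 55 - 182 = -127
q × r = (183, 171, -127)
p · (q × r) = (-4)·183 + (-4)·171 + 15·(-127) = -732 - 684 - 1905 = -3321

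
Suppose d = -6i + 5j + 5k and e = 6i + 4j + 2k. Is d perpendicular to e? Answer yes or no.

no

d · e = (-6)·6 + 5·4 + 5·2 = -36 + 20 + 10 = -6
Nonzero, so the vectors are not orthogonal.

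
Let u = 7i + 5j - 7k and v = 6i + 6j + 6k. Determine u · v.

u · v = 7·6 + 5·6 + (-7)·6 = 42 + 30 - 42 = 30

30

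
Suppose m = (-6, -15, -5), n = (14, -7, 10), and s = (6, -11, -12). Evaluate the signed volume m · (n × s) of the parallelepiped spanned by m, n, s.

-4024

n × s:
i: (-7)·(-12) - 10·(-11) = 84 - (-110) = 194
j: 10·6 - 14·(-12) = 60 - (-168) = 228
k: 14·(-11) - (-7)·6 = -154 - (-42) = -112
n × s = (194, 228, -112)
m · (n × s) = (-6)·194 + (-15)·228 + (-5)·(-112) = -1164 - 3420 + 560 = -4024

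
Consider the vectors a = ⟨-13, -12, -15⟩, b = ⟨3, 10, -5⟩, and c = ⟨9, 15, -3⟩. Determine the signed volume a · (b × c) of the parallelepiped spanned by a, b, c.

522

b × c:
i: 10·(-3) - (-5)·15 = -30 - (-75) = 45
j: (-5)·9 - 3·(-3) = -45 - (-9) = -36
k: 3·15 - 10·9 = 45 - 90 = -45
b × c = (45, -36, -45)
a · (b × c) = (-13)·45 + (-12)·(-36) + (-15)·(-45) = -585 + 432 + 675 = 522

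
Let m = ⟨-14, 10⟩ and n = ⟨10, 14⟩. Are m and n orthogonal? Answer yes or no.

yes

m · n = (-14)·10 + 10·14 = -140 + 140 = 0
Zero, so the vectors are orthogonal.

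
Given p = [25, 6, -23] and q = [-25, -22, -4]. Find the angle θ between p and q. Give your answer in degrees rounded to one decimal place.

p · q = 25·(-25) + 6·(-22) + (-23)·(-4) = -625 - 132 + 92 = -665
|p|² = 625 + 36 + 529 = 1190,  |p| = √1190 ≈ 34.496377
|q|² = 625 + 484 + 16 = 1125,  |q| = √1125 ≈ 33.541020
cos θ = -665 / (34.496377 · 33.541020) ≈ -0.57474
θ = arccos(-0.57474) ≈ 125.1°

125.1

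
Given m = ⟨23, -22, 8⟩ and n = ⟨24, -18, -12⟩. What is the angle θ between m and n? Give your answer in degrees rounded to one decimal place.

36.5

m · n = 23·24 + (-22)·(-18) + 8·(-12) = 552 + 396 - 96 = 852
|m|² = 529 + 484 + 64 = 1077,  |m| = √1077 ≈ 32.817678
|n|² = 576 + 324 + 144 = 1044,  |n| = √1044 ≈ 32.310989
cos θ = 852 / (32.817678 · 32.310989) ≈ 0.80349
θ = arccos(0.80349) ≈ 36.5°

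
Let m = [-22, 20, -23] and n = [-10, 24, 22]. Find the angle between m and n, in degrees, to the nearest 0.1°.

81.3

m · n = (-22)·(-10) + 20·24 + (-23)·22 = 220 + 480 - 506 = 194
|m|² = 484 + 400 + 529 = 1413,  |m| = √1413 ≈ 37.589892
|n|² = 100 + 576 + 484 = 1160,  |n| = √1160 ≈ 34.058773
cos θ = 194 / (37.589892 · 34.058773) ≈ 0.15153
θ = arccos(0.15153) ≈ 81.3°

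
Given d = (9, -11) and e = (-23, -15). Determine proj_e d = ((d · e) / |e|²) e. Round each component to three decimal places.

(1.281, 0.836)

d · e = 9·(-23) + (-11)·(-15) = -207 + 165 = -42
|e|² = 529 + 225 = 754
proj_e d = (-42/754) · (-23, -15) ≈ (1.281, 0.836)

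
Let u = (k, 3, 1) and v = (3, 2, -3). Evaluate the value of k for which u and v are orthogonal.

-1

u · v = k·3 + 3·2 + 1·(-3) = 3 + 3k
Set equal to 0: 3k = -3, so k = -1.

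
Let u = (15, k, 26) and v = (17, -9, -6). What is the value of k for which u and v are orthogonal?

11

u · v = 15·17 + k·(-9) + 26·(-6) = 99 - 9k
Set equal to 0: -9k = -99, so k = 11.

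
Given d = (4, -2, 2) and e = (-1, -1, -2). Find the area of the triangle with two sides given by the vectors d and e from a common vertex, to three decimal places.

5.196

i: (-2)·(-2) - 2·(-1) = 4 - (-2) = 6
j: 2·(-1) - 4·(-2) = -2 - (-8) = 6
k: 4·(-1) - (-2)·(-1) = -4 - 2 = -6
d × e = (6, 6, -6)
|d × e| = √(6² + 6² + (-6)²) = √108 ≈ 10.3923
area = ½ · 10.3923 ≈ 5.196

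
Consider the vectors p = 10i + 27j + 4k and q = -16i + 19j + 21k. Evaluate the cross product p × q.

(491, -274, 622)

i: 27·21 - 4·19 = 567 - 76 = 491
j: 4·(-16) - 10·21 = -64 - 210 = -274
k: 10·19 - 27·(-16) = 190 - (-432) = 622
p × q = (491, -274, 622)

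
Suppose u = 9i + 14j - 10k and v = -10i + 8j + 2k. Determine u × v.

i: 14·2 - (-10)·8 = 28 - (-80) = 108
j: (-10)·(-10) - 9·2 = 100 - 18 = 82
k: 9·8 - 14·(-10) = 72 - (-140) = 212
u × v = (108, 82, 212)

(108, 82, 212)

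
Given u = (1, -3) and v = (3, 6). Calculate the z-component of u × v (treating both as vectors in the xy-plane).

1·6 - (-3)·3 = 6 - (-9) = 15

15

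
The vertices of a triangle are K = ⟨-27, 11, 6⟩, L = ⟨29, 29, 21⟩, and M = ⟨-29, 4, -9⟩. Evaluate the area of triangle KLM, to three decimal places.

450.017

KL = (56, 18, 15),  KM = (-2, -7, -15)
i: 18·(-15) - 15·(-7) = -270 - (-105) = -165
j: 15·(-2) - 56·(-15) = -30 - (-840) = 810
k: 56·(-7) - 18·(-2) = -392 - (-36) = -356
KL × KM = (-165, 810, -356)
|KL × KM| = √810061 ≈ 900.0339
area = ½ · 900.0339 ≈ 450.017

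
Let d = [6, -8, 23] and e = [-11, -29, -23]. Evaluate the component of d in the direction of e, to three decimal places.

d · e = 6·(-11) + (-8)·(-29) + 23·(-23) = -66 + 232 - 529 = -363
|e| = √(121 + 841 + 529) = √1491 ≈ 38.6135
comp_e d = -363 / √1491 ≈ -9.401

-9.401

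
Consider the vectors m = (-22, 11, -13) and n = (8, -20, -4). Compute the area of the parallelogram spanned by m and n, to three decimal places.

i: 11·(-4) - (-13)·(-20) = -44 - 260 = -304
j: (-13)·8 - (-22)·(-4) = -104 - 88 = -192
k: (-22)·(-20) - 11·8 = 440 - 88 = 352
m × n = (-304, -192, 352)
|m × n| = √((-304)² + (-192)² + 352²) = √253184 ≈ 503.1739

503.174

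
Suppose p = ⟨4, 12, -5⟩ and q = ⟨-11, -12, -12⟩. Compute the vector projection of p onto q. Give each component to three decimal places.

p · q = 4·(-11) + 12·(-12) + (-5)·(-12) = -44 - 144 + 60 = -128
|q|² = 121 + 144 + 144 = 409
proj_q p = (-128/409) · (-11, -12, -12) ≈ (3.443, 3.756, 3.756)

(3.443, 3.756, 3.756)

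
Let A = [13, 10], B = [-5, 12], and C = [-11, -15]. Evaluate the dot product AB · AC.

AB = B − A = (-18, 2)
AC = C − A = (-24, -25)
AB · AC = (-18)·(-24) + 2·(-25) = 432 - 50 = 382

382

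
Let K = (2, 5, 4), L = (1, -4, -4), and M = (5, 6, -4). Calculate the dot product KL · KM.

KL = L − K = (-1, -9, -8)
KM = M − K = (3, 1, -8)
KL · KM = (-1)·3 + (-9)·1 + (-8)·(-8) = -3 - 9 + 64 = 52

52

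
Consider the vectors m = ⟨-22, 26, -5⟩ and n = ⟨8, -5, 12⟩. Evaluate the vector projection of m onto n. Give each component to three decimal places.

(-12.567, 7.854, -18.850)

m · n = (-22)·8 + 26·(-5) + (-5)·12 = -176 - 130 - 60 = -366
|n|² = 64 + 25 + 144 = 233
proj_n m = (-366/233) · (8, -5, 12) ≈ (-12.567, 7.854, -18.850)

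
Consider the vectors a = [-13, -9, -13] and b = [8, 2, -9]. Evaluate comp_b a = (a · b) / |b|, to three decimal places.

a · b = (-13)·8 + (-9)·2 + (-13)·(-9) = -104 - 18 + 117 = -5
|b| = √(64 + 4 + 81) = √149 ≈ 12.2066
comp_b a = -5 / √149 ≈ -0.410

-0.410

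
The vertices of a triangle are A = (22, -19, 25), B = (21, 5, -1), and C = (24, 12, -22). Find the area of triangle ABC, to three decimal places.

173.007

AB = (-1, 24, -26),  AC = (2, 31, -47)
i: 24·(-47) - (-26)·31 = -1128 - (-806) = -322
j: (-26)·2 - (-1)·(-47) = -52 - 47 = -99
k: (-1)·31 - 24·2 = -31 - 48 = -79
AB × AC = (-322, -99, -79)
|AB × AC| = √119726 ≈ 346.0145
area = ½ · 346.0145 ≈ 173.007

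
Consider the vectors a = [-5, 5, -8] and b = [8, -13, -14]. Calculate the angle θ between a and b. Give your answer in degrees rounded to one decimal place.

a · b = (-5)·8 + 5·(-13) + (-8)·(-14) = -40 - 65 + 112 = 7
|a|² = 25 + 25 + 64 = 114,  |a| = √114 ≈ 10.677078
|b|² = 64 + 169 + 196 = 429,  |b| = √429 ≈ 20.712315
cos θ = 7 / (10.677078 · 20.712315) ≈ 0.03165
θ = arccos(0.03165) ≈ 88.2°

88.2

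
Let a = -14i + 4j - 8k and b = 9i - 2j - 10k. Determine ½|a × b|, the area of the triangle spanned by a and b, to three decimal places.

109.709

i: 4·(-10) - (-8)·(-2) = -40 - 16 = -56
j: (-8)·9 - (-14)·(-10) = -72 - 140 = -212
k: (-14)·(-2) - 4·9 = 28 - 36 = -8
a × b = (-56, -212, -8)
|a × b| = √((-56)² + (-212)² + (-8)²) = √48144 ≈ 219.4174
area = ½ · 219.4174 ≈ 109.709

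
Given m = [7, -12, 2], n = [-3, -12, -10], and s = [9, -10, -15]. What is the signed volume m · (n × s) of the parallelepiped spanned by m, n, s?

2456

n × s:
i: (-12)·(-15) - (-10)·(-10) = 180 - 100 = 80
j: (-10)·9 - (-3)·(-15) = -90 - 45 = -135
k: (-3)·(-10) - (-12)·9 = 30 - (-108) = 138
n × s = (80, -135, 138)
m · (n × s) = 7·80 + (-12)·(-135) + 2·138 = 560 + 1620 + 276 = 2456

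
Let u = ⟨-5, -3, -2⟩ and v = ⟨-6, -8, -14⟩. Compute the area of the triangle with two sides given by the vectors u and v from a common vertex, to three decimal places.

33.630

i: (-3)·(-14) - (-2)·(-8) = 42 - 16 = 26
j: (-2)·(-6) - (-5)·(-14) = 12 - 70 = -58
k: (-5)·(-8) - (-3)·(-6) = 40 - 18 = 22
u × v = (26, -58, 22)
|u × v| = √(26² + (-58)² + 22²) = √4524 ≈ 67.2607
area = ½ · 67.2607 ≈ 33.630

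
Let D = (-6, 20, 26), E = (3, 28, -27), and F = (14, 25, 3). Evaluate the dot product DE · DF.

DE = E − D = (9, 8, -53)
DF = F − D = (20, 5, -23)
DE · DF = 9·20 + 8·5 + (-53)·(-23) = 180 + 40 + 1219 = 1439

1439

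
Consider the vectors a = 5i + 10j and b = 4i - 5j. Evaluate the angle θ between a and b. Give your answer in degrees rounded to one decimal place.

a · b = 5·4 + 10·(-5) = 20 - 50 = -30
|a|² = 25 + 100 = 125,  |a| = √125 ≈ 11.180340
|b|² = 16 + 25 = 41,  |b| = √41 ≈ 6.403124
cos θ = -30 / (11.180340 · 6.403124) ≈ -0.41906
θ = arccos(-0.41906) ≈ 114.8°

114.8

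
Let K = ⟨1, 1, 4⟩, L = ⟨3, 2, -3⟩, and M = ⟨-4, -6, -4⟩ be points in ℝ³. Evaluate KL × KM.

KL = (2, 1, -7)
KM = (-5, -7, -8)
i: 1·(-8) - (-7)·(-7) = -8 - 49 = -57
j: (-7)·(-5) - 2·(-8) = 35 - (-16) = 51
k: 2·(-7) - 1·(-5) = -14 - (-5) = -9
KL × KM = (-57, 51, -9)

(-57, 51, -9)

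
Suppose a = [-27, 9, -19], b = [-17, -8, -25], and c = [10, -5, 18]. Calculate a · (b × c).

b × c:
i: (-8)·18 - (-25)·(-5) = -144 - 125 = -269
j: (-25)·10 - (-17)·18 = -250 - (-306) = 56
k: (-17)·(-5) - (-8)·10 = 85 - (-80) = 165
b × c = (-269, 56, 165)
a · (b × c) = (-27)·(-269) + 9·56 + (-19)·165 = 7263 + 504 - 3135 = 4632

4632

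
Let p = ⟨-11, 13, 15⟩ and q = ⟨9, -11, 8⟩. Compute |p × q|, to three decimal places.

i: 13·8 - 15·(-11) = 104 - (-165) = 269
j: 15·9 - (-11)·8 = 135 - (-88) = 223
k: (-11)·(-11) - 13·9 = 121 - 117 = 4
p × q = (269, 223, 4)
|p × q| = √(269² + 223² + 4²) = √122106 ≈ 349.4367

349.437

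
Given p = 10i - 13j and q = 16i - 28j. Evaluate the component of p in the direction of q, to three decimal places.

p · q = 10·16 + (-13)·(-28) = 160 + 364 = 524
|q| = √(256 + 784) = √1040 ≈ 32.2490
comp_q p = 524 / √1040 ≈ 16.249

16.249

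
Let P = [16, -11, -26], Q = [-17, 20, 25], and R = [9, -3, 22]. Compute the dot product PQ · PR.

2927

PQ = Q − P = (-33, 31, 51)
PR = R − P = (-7, 8, 48)
PQ · PR = (-33)·(-7) + 31·8 + 51·48 = 231 + 248 + 2448 = 2927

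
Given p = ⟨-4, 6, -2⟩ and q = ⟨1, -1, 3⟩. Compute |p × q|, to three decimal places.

i: 6·3 - (-2)·(-1) = 18 - 2 = 16
j: (-2)·1 - (-4)·3 = -2 - (-12) = 10
k: (-4)·(-1) - 6·1 = 4 - 6 = -2
p × q = (16, 10, -2)
|p × q| = √(16² + 10² + (-2)²) = √360 ≈ 18.9737

18.974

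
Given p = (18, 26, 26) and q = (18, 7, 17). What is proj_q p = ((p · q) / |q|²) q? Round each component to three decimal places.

p · q = 18·18 + 26·7 + 26·17 = 324 + 182 + 442 = 948
|q|² = 324 + 49 + 289 = 662
proj_q p = (948/662) · (18, 7, 17) ≈ (25.776, 10.024, 24.344)

(25.776, 10.024, 24.344)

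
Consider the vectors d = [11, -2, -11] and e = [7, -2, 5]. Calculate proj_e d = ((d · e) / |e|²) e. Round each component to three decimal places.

d · e = 11·7 + (-2)·(-2) + (-11)·5 = 77 + 4 - 55 = 26
|e|² = 49 + 4 + 25 = 78
proj_e d = (26/78) · (7, -2, 5) ≈ (2.333, -0.667, 1.667)

(2.333, -0.667, 1.667)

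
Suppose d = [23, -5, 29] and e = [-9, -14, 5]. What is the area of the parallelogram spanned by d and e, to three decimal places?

i: (-5)·5 - 29·(-14) = -25 - (-406) = 381
j: 29·(-9) - 23·5 = -261 - 115 = -376
k: 23·(-14) - (-5)·(-9) = -322 - 45 = -367
d × e = (381, -376, -367)
|d × e| = √(381² + (-376)² + (-367)²) = √421226 ≈ 649.0193

649.019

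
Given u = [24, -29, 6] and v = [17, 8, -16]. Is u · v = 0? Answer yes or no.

no

u · v = 24·17 + (-29)·8 + 6·(-16) = 408 - 232 - 96 = 80
Nonzero, so the vectors are not orthogonal.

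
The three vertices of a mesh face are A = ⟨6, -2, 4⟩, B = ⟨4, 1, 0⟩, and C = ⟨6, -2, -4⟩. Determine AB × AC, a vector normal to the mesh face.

AB = (-2, 3, -4)
AC = (0, 0, -8)
i: 3·(-8) - (-4)·0 = -24 - 0 = -24
j: (-4)·0 - (-2)·(-8) = 0 - 16 = -16
k: (-2)·0 - 3·0 = 0 - 0 = 0
AB × AC = (-24, -16, 0)

(-24, -16, 0)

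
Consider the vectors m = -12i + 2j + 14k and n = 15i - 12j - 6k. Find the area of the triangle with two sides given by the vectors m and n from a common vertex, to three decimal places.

118.718

i: 2·(-6) - 14·(-12) = -12 - (-168) = 156
j: 14·15 - (-12)·(-6) = 210 - 72 = 138
k: (-12)·(-12) - 2·15 = 144 - 30 = 114
m × n = (156, 138, 114)
|m × n| = √(156² + 138² + 114²) = √56376 ≈ 237.4363
area = ½ · 237.4363 ≈ 118.718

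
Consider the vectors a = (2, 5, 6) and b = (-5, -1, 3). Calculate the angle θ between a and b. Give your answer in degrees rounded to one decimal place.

86.4

a · b = 2·(-5) + 5·(-1) + 6·3 = -10 - 5 + 18 = 3
|a|² = 4 + 25 + 36 = 65,  |a| = √65 ≈ 8.062258
|b|² = 25 + 1 + 9 = 35,  |b| = √35 ≈ 5.916080
cos θ = 3 / (8.062258 · 5.916080) ≈ 0.06290
θ = arccos(0.06290) ≈ 86.4°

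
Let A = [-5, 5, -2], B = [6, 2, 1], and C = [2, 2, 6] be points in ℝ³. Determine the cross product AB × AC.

(-15, -67, -12)

AB = (11, -3, 3)
AC = (7, -3, 8)
i: (-3)·8 - 3·(-3) = -24 - (-9) = -15
j: 3·7 - 11·8 = 21 - 88 = -67
k: 11·(-3) - (-3)·7 = -33 - (-21) = -12
AB × AC = (-15, -67, -12)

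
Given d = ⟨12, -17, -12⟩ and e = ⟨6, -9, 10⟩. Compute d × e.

i: (-17)·10 - (-12)·(-9) = -170 - 108 = -278
j: (-12)·6 - 12·10 = -72 - 120 = -192
k: 12·(-9) - (-17)·6 = -108 - (-102) = -6
d × e = (-278, -192, -6)

(-278, -192, -6)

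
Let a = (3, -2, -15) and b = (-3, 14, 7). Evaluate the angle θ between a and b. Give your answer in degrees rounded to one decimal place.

a · b = 3·(-3) + (-2)·14 + (-15)·7 = -9 - 28 - 105 = -142
|a|² = 9 + 4 + 225 = 238,  |a| = √238 ≈ 15.427249
|b|² = 9 + 196 + 49 = 254,  |b| = √254 ≈ 15.937377
cos θ = -142 / (15.427249 · 15.937377) ≈ -0.57754
θ = arccos(-0.57754) ≈ 125.3°

125.3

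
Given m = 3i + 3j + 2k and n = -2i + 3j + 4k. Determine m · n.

11

m · n = 3·(-2) + 3·3 + 2·4 = -6 + 9 + 8 = 11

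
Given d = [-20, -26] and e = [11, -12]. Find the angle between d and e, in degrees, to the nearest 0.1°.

80.1

d · e = (-20)·11 + (-26)·(-12) = -220 + 312 = 92
|d|² = 400 + 676 = 1076,  |d| = √1076 ≈ 32.802439
|e|² = 121 + 144 = 265,  |e| = √265 ≈ 16.278821
cos θ = 92 / (32.802439 · 16.278821) ≈ 0.17229
θ = arccos(0.17229) ≈ 80.1°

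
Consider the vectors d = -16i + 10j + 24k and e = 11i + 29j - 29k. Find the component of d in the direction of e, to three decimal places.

d · e = (-16)·11 + 10·29 + 24·(-29) = -176 + 290 - 696 = -582
|e| = √(121 + 841 + 841) = √1803 ≈ 42.4617
comp_e d = -582 / √1803 ≈ -13.706

-13.706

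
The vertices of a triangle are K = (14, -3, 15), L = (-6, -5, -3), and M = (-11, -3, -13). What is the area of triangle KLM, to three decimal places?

KL = (-20, -2, -18),  KM = (-25, 0, -28)
i: (-2)·(-28) - (-18)·0 = 56 - 0 = 56
j: (-18)·(-25) - (-20)·(-28) = 450 - 560 = -110
k: (-20)·0 - (-2)·(-25) = 0 - 50 = -50
KL × KM = (56, -110, -50)
|KL × KM| = √17736 ≈ 133.1766
area = ½ · 133.1766 ≈ 66.588

66.588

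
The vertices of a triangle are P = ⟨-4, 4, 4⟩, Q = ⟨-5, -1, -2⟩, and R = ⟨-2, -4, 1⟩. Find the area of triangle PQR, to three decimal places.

PQ = (-1, -5, -6),  PR = (2, -8, -3)
i: (-5)·(-3) - (-6)·(-8) = 15 - 48 = -33
j: (-6)·2 - (-1)·(-3) = -12 - 3 = -15
k: (-1)·(-8) - (-5)·2 = 8 - (-10) = 18
PQ × PR = (-33, -15, 18)
|PQ × PR| = √1638 ≈ 40.4722
area = ½ · 40.4722 ≈ 20.236

20.236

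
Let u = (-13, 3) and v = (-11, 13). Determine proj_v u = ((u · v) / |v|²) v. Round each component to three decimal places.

u · v = (-13)·(-11) + 3·13 = 143 + 39 = 182
|v|² = 121 + 169 = 290
proj_v u = (182/290) · (-11, 13) ≈ (-6.903, 8.159)

(-6.903, 8.159)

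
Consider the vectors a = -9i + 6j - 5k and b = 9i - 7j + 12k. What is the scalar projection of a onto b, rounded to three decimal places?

a · b = (-9)·9 + 6·(-7) + (-5)·12 = -81 - 42 - 60 = -183
|b| = √(81 + 49 + 144) = √274 ≈ 16.5529
comp_b a = -183 / √274 ≈ -11.055

-11.055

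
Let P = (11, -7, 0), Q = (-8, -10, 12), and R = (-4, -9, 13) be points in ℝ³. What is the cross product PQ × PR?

PQ = (-19, -3, 12)
PR = (-15, -2, 13)
i: (-3)·13 - 12·(-2) = -39 - (-24) = -15
j: 12·(-15) - (-19)·13 = -180 - (-247) = 67
k: (-19)·(-2) - (-3)·(-15) = 38 - 45 = -7
PQ × PR = (-15, 67, -7)

(-15, 67, -7)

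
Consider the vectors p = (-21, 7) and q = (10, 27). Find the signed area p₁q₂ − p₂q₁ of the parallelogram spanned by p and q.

-637

(-21)·27 - 7·10 = -567 - 70 = -637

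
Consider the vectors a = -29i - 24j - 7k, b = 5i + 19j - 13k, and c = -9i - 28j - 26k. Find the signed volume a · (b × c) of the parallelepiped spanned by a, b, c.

b × c:
i: 19·(-26) - (-13)·(-28) = -494 - 364 = -858
j: (-13)·(-9) - 5·(-26) = 117 - (-130) = 247
k: 5·(-28) - 19·(-9) = -140 - (-171) = 31
b × c = (-858, 247, 31)
a · (b × c) = (-29)·(-858) + (-24)·247 + (-7)·31 = 24882 - 5928 - 217 = 18737

18737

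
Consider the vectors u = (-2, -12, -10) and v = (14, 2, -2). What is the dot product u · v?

-32

u · v = (-2)·14 + (-12)·2 + (-10)·(-2) = -28 - 24 + 20 = -32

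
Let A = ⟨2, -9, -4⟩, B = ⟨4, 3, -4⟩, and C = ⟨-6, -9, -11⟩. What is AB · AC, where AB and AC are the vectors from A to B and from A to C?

AB = B − A = (2, 12, 0)
AC = C − A = (-8, 0, -7)
AB · AC = 2·(-8) + 12·0 + 0·(-7) = -16 + 0 + 0 = -16

-16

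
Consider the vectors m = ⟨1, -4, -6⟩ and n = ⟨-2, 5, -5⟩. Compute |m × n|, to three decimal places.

i: (-4)·(-5) - (-6)·5 = 20 - (-30) = 50
j: (-6)·(-2) - 1·(-5) = 12 - (-5) = 17
k: 1·5 - (-4)·(-2) = 5 - 8 = -3
m × n = (50, 17, -3)
|m × n| = √(50² + 17² + (-3)²) = √2798 ≈ 52.8961

52.896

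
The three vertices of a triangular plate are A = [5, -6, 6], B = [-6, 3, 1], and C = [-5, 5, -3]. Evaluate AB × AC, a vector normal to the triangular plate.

AB = (-11, 9, -5)
AC = (-10, 11, -9)
i: 9·(-9) - (-5)·11 = -81 - (-55) = -26
j: (-5)·(-10) - (-11)·(-9) = 50 - 99 = -49
k: (-11)·11 - 9·(-10) = -121 - (-90) = -31
AB × AC = (-26, -49, -31)

(-26, -49, -31)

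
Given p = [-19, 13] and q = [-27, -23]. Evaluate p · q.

p · q = (-19)·(-27) + 13·(-23) = 513 - 299 = 214

214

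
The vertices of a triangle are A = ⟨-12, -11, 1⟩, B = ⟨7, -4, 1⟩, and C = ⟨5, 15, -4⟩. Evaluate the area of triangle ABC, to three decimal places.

AB = (19, 7, 0),  AC = (17, 26, -5)
i: 7·(-5) - 0·26 = -35 - 0 = -35
j: 0·17 - 19·(-5) = 0 - (-95) = 95
k: 19·26 - 7·17 = 494 - 119 = 375
AB × AC = (-35, 95, 375)
|AB × AC| = √150875 ≈ 388.4263
area = ½ · 388.4263 ≈ 194.213

194.213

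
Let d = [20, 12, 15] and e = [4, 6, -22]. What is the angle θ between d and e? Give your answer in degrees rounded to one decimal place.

d · e = 20·4 + 12·6 + 15·(-22) = 80 + 72 - 330 = -178
|d|² = 400 + 144 + 225 = 769,  |d| = √769 ≈ 27.730849
|e|² = 16 + 36 + 484 = 536,  |e| = √536 ≈ 23.151674
cos θ = -178 / (27.730849 · 23.151674) ≈ -0.27725
θ = arccos(-0.27725) ≈ 106.1°

106.1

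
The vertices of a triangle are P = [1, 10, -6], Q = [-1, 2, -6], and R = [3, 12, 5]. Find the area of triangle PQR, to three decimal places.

45.749

PQ = (-2, -8, 0),  PR = (2, 2, 11)
i: (-8)·11 - 0·2 = -88 - 0 = -88
j: 0·2 - (-2)·11 = 0 - (-22) = 22
k: (-2)·2 - (-8)·2 = -4 - (-16) = 12
PQ × PR = (-88, 22, 12)
|PQ × PR| = √8372 ≈ 91.4986
area = ½ · 91.4986 ≈ 45.749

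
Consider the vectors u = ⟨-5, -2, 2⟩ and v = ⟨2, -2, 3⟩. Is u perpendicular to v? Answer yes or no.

u · v = (-5)·2 + (-2)·(-2) + 2·3 = -10 + 4 + 6 = 0
Zero, so the vectors are orthogonal.

yes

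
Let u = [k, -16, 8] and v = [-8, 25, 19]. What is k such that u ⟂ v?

u · v = k·(-8) + (-16)·25 + 8·19 = -248 - 8k
Set equal to 0: -8k = 248, so k = -31.

-31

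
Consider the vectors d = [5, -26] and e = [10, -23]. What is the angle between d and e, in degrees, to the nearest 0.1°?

d · e = 5·10 + (-26)·(-23) = 50 + 598 = 648
|d|² = 25 + 676 = 701,  |d| = √701 ≈ 26.476405
|e|² = 100 + 529 = 629,  |e| = √629 ≈ 25.079872
cos θ = 648 / (26.476405 · 25.079872) ≈ 0.97587
θ = arccos(0.97587) ≈ 12.6°

12.6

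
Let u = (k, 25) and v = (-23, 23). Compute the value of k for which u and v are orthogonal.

u · v = k·(-23) + 25·23 = 575 - 23k
Set equal to 0: -23k = -575, so k = 25.

25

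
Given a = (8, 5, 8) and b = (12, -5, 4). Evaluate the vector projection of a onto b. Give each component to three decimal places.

a · b = 8·12 + 5·(-5) + 8·4 = 96 - 25 + 32 = 103
|b|² = 144 + 25 + 16 = 185
proj_b a = (103/185) · (12, -5, 4) ≈ (6.681, -2.784, 2.227)

(6.681, -2.784, 2.227)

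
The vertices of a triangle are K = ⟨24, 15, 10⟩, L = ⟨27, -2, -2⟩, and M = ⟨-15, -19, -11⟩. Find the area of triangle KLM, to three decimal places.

466.312

KL = (3, -17, -12),  KM = (-39, -34, -21)
i: (-17)·(-21) - (-12)·(-34) = 357 - 408 = -51
j: (-12)·(-39) - 3·(-21) = 468 - (-63) = 531
k: 3·(-34) - (-17)·(-39) = -102 - 663 = -765
KL × KM = (-51, 531, -765)
|KL × KM| = √869787 ≈ 932.6237
area = ½ · 932.6237 ≈ 466.312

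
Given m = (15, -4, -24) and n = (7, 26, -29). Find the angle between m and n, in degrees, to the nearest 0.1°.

m · n = 15·7 + (-4)·26 + (-24)·(-29) = 105 - 104 + 696 = 697
|m|² = 225 + 16 + 576 = 817,  |m| = √817 ≈ 28.583212
|n|² = 49 + 676 + 841 = 1566,  |n| = √1566 ≈ 39.572718
cos θ = 697 / (28.583212 · 39.572718) ≈ 0.61621
θ = arccos(0.61621) ≈ 52.0°

52.0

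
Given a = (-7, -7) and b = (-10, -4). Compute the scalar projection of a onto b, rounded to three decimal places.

a · b = (-7)·(-10) + (-7)·(-4) = 70 + 28 = 98
|b| = √(100 + 16) = √116 ≈ 10.7703
comp_b a = 98 / √116 ≈ 9.099

9.099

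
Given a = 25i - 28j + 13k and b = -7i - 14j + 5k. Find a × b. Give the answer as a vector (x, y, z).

i: (-28)·5 - 13·(-14) = -140 - (-182) = 42
j: 13·(-7) - 25·5 = -91 - 125 = -216
k: 25·(-14) - (-28)·(-7) = -350 - 196 = -546
a × b = (42, -216, -546)

(42, -216, -546)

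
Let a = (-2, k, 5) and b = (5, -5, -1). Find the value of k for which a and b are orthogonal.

a · b = (-2)·5 + k·(-5) + 5·(-1) = -15 - 5k
Set equal to 0: -5k = 15, so k = -3.

-3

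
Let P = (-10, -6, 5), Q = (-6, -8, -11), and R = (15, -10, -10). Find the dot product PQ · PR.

348

PQ = Q − P = (4, -2, -16)
PR = R − P = (25, -4, -15)
PQ · PR = 4·25 + (-2)·(-4) + (-16)·(-15) = 100 + 8 + 240 = 348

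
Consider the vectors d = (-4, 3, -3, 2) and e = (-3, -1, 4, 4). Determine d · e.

d · e = (-4)·(-3) + 3·(-1) + (-3)·4 + 2·4 = 12 - 3 - 12 + 8 = 5

5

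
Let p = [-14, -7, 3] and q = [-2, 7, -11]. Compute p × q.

i: (-7)·(-11) - 3·7 = 77 - 21 = 56
j: 3·(-2) - (-14)·(-11) = -6 - 154 = -160
k: (-14)·7 - (-7)·(-2) = -98 - 14 = -112
p × q = (56, -160, -112)

(56, -160, -112)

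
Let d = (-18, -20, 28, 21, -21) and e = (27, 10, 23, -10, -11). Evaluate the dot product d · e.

d · e = (-18)·27 + (-20)·10 + 28·23 + 21·(-10) + (-21)·(-11) = -486 - 200 + 644 - 210 + 231 = -21

-21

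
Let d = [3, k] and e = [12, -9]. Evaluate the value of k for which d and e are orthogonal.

4

d · e = 3·12 + k·(-9) = 36 - 9k
Set equal to 0: -9k = -36, so k = 4.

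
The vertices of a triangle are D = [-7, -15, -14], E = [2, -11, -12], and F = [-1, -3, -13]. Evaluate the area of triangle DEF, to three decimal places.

DE = (9, 4, 2),  DF = (6, 12, 1)
i: 4·1 - 2·12 = 4 - 24 = -20
j: 2·6 - 9·1 = 12 - 9 = 3
k: 9·12 - 4·6 = 108 - 24 = 84
DE × DF = (-20, 3, 84)
|DE × DF| = √7465 ≈ 86.4002
area = ½ · 86.4002 ≈ 43.200

43.200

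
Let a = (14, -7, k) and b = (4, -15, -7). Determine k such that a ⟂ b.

23

a · b = 14·4 + (-7)·(-15) + k·(-7) = 161 - 7k
Set equal to 0: -7k = -161, so k = 23.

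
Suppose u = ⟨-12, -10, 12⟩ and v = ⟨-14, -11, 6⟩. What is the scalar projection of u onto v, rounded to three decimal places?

18.629

u · v = (-12)·(-14) + (-10)·(-11) + 12·6 = 168 + 110 + 72 = 350
|v| = √(196 + 121 + 36) = √353 ≈ 18.7883
comp_v u = 350 / √353 ≈ 18.629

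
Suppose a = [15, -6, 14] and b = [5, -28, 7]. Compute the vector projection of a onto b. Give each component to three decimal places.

a · b = 15·5 + (-6)·(-28) + 14·7 = 75 + 168 + 98 = 341
|b|² = 25 + 784 + 49 = 858
proj_b a = (341/858) · (5, -28, 7) ≈ (1.987, -11.128, 2.782)

(1.987, -11.128, 2.782)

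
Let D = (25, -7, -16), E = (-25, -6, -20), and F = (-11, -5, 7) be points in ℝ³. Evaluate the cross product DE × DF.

(31, 1294, -64)

DE = (-50, 1, -4)
DF = (-36, 2, 23)
i: 1·23 - (-4)·2 = 23 - (-8) = 31
j: (-4)·(-36) - (-50)·23 = 144 - (-1150) = 1294
k: (-50)·2 - 1·(-36) = -100 - (-36) = -64
DE × DF = (31, 1294, -64)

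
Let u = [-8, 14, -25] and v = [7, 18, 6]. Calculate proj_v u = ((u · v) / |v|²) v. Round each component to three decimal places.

u · v = (-8)·7 + 14·18 + (-25)·6 = -56 + 252 - 150 = 46
|v|² = 49 + 324 + 36 = 409
proj_v u = (46/409) · (7, 18, 6) ≈ (0.787, 2.024, 0.675)

(0.787, 2.024, 0.675)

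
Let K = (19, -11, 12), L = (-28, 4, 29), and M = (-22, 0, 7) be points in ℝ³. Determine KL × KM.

(-262, -932, 98)

KL = (-47, 15, 17)
KM = (-41, 11, -5)
i: 15·(-5) - 17·11 = -75 - 187 = -262
j: 17·(-41) - (-47)·(-5) = -697 - 235 = -932
k: (-47)·11 - 15·(-41) = -517 - (-615) = 98
KL × KM = (-262, -932, 98)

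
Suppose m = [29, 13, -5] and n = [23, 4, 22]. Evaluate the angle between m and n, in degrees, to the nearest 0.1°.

53.8

m · n = 29·23 + 13·4 + (-5)·22 = 667 + 52 - 110 = 609
|m|² = 841 + 169 + 25 = 1035,  |m| = √1035 ≈ 32.171416
|n|² = 529 + 16 + 484 = 1029,  |n| = √1029 ≈ 32.078030
cos θ = 609 / (32.171416 · 32.078030) ≈ 0.59012
θ = arccos(0.59012) ≈ 53.8°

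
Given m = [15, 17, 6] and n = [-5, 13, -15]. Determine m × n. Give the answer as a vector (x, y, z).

i: 17·(-15) - 6·13 = -255 - 78 = -333
j: 6·(-5) - 15·(-15) = -30 - (-225) = 195
k: 15·13 - 17·(-5) = 195 - (-85) = 280
m × n = (-333, 195, 280)

(-333, 195, 280)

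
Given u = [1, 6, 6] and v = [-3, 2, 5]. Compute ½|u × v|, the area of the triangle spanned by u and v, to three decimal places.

17.699

i: 6·5 - 6·2 = 30 - 12 = 18
j: 6·(-3) - 1·5 = -18 - 5 = -23
k: 1·2 - 6·(-3) = 2 - (-18) = 20
u × v = (18, -23, 20)
|u × v| = √(18² + (-23)² + 20²) = √1253 ≈ 35.3977
area = ½ · 35.3977 ≈ 17.699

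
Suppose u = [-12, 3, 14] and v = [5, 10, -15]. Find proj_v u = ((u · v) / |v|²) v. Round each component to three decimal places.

u · v = (-12)·5 + 3·10 + 14·(-15) = -60 + 30 - 210 = -240
|v|² = 25 + 100 + 225 = 350
proj_v u = (-240/350) · (5, 10, -15) ≈ (-3.429, -6.857, 10.286)

(-3.429, -6.857, 10.286)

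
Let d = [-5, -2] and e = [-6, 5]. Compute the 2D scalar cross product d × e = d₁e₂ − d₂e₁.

-37

(-5)·5 - (-2)·(-6) = -25 - 12 = -37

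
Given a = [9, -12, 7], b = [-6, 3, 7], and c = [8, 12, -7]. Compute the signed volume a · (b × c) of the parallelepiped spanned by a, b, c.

b × c:
i: 3·(-7) - 7·12 = -21 - 84 = -105
j: 7·8 - (-6)·(-7) = 56 - 42 = 14
k: (-6)·12 - 3·8 = -72 - 24 = -96
b × c = (-105, 14, -96)
a · (b × c) = 9·(-105) + (-12)·14 + 7·(-96) = -945 - 168 - 672 = -1785

-1785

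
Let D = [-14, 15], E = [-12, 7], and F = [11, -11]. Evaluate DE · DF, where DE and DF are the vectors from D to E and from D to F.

DE = E − D = (2, -8)
DF = F − D = (25, -26)
DE · DF = 2·25 + (-8)·(-26) = 50 + 208 = 258

258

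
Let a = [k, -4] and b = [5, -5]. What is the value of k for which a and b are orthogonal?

-4

a · b = k·5 + (-4)·(-5) = 20 + 5k
Set equal to 0: 5k = -20, so k = -4.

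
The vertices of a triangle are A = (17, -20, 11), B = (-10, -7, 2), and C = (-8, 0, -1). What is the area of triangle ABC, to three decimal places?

AB = (-27, 13, -9),  AC = (-25, 20, -12)
i: 13·(-12) - (-9)·20 = -156 - (-180) = 24
j: (-9)·(-25) - (-27)·(-12) = 225 - 324 = -99
k: (-27)·20 - 13·(-25) = -540 - (-325) = -215
AB × AC = (24, -99, -215)
|AB × AC| = √56602 ≈ 237.9117
area = ½ · 237.9117 ≈ 118.956

118.956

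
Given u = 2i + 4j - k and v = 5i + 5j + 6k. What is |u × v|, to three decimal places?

35.071

i: 4·6 - (-1)·5 = 24 - (-5) = 29
j: (-1)·5 - 2·6 = -5 - 12 = -17
k: 2·5 - 4·5 = 10 - 20 = -10
u × v = (29, -17, -10)
|u × v| = √(29² + (-17)² + (-10)²) = √1230 ≈ 35.0714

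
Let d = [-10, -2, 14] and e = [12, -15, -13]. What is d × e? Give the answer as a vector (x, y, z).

(236, 38, 174)

i: (-2)·(-13) - 14·(-15) = 26 - (-210) = 236
j: 14·12 - (-10)·(-13) = 168 - 130 = 38
k: (-10)·(-15) - (-2)·12 = 150 - (-24) = 174
d × e = (236, 38, 174)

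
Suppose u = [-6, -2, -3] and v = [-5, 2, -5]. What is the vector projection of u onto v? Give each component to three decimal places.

u · v = (-6)·(-5) + (-2)·2 + (-3)·(-5) = 30 - 4 + 15 = 41
|v|² = 25 + 4 + 25 = 54
proj_v u = (41/54) · (-5, 2, -5) ≈ (-3.796, 1.519, -3.796)

(-3.796, 1.519, -3.796)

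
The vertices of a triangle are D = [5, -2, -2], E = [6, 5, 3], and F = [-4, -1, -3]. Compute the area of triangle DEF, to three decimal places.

DE = (1, 7, 5),  DF = (-9, 1, -1)
i: 7·(-1) - 5·1 = -7 - 5 = -12
j: 5·(-9) - 1·(-1) = -45 - (-1) = -44
k: 1·1 - 7·(-9) = 1 - (-63) = 64
DE × DF = (-12, -44, 64)
|DE × DF| = √6176 ≈ 78.5875
area = ½ · 78.5875 ≈ 39.294

39.294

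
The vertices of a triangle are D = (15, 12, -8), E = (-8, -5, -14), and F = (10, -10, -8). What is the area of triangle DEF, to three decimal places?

221.114

DE = (-23, -17, -6),  DF = (-5, -22, 0)
i: (-17)·0 - (-6)·(-22) = 0 - 132 = -132
j: (-6)·(-5) - (-23)·0 = 30 - 0 = 30
k: (-23)·(-22) - (-17)·(-5) = 506 - 85 = 421
DE × DF = (-132, 30, 421)
|DE × DF| = √195565 ≈ 442.2273
area = ½ · 442.2273 ≈ 221.114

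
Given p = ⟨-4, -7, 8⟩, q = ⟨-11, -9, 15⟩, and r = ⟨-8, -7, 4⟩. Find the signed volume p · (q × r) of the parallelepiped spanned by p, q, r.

q × r:
i: (-9)·4 - 15·(-7) = -36 - (-105) = 69
j: 15·(-8) - (-11)·4 = -120 - (-44) = -76
k: (-11)·(-7) - (-9)·(-8) = 77 - 72 = 5
q × r = (69, -76, 5)
p · (q × r) = (-4)·69 + (-7)·(-76) + 8·5 = -276 + 532 + 40 = 296

296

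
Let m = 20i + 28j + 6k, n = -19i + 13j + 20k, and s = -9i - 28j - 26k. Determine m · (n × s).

n × s:
i: 13·(-26) - 20·(-28) = -338 - (-560) = 222
j: 20·(-9) - (-19)·(-26) = -180 - 494 = -674
k: (-19)·(-28) - 13·(-9) = 532 - (-117) = 649
n × s = (222, -674, 649)
m · (n × s) = 20·222 + 28·(-674) + 6·649 = 4440 - 18872 + 3894 = -10538

-10538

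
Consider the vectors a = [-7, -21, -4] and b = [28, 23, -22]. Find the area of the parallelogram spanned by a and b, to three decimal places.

i: (-21)·(-22) - (-4)·23 = 462 - (-92) = 554
j: (-4)·28 - (-7)·(-22) = -112 - 154 = -266
k: (-7)·23 - (-21)·28 = -161 - (-588) = 427
a × b = (554, -266, 427)
|a × b| = √(554² + (-266)² + 427²) = √560001 ≈ 748.3321

748.332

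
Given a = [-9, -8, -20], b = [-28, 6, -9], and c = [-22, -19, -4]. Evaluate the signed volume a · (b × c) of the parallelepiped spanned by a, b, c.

-12213

b × c:
i: 6·(-4) - (-9)·(-19) = -24 - 171 = -195
j: (-9)·(-22) - (-28)·(-4) = 198 - 112 = 86
k: (-28)·(-19) - 6·(-22) = 532 - (-132) = 664
b × c = (-195, 86, 664)
a · (b × c) = (-9)·(-195) + (-8)·86 + (-20)·664 = 1755 - 688 - 13280 = -12213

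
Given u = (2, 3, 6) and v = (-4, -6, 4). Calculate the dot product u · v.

-2

u · v = 2·(-4) + 3·(-6) + 6·4 = -8 - 18 + 24 = -2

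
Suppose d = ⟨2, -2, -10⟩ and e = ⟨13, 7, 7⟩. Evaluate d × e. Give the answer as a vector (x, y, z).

(56, -144, 40)

i: (-2)·7 - (-10)·7 = -14 - (-70) = 56
j: (-10)·13 - 2·7 = -130 - 14 = -144
k: 2·7 - (-2)·13 = 14 - (-26) = 40
d × e = (56, -144, 40)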